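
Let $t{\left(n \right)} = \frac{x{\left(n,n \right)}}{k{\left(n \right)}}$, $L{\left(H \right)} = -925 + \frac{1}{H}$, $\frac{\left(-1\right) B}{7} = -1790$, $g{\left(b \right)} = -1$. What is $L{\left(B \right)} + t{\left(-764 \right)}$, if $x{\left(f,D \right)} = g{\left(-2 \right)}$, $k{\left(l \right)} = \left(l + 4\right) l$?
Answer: $- \frac{672976219189}{727541920} \approx -925.0$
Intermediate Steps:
$k{\left(l \right)} = l \left(4 + l\right)$ ($k{\left(l \right)} = \left(4 + l\right) l = l \left(4 + l\right)$)
$B = 12530$ ($B = \left(-7\right) \left(-1790\right) = 12530$)
$x{\left(f,D \right)} = -1$
$t{\left(n \right)} = - \frac{1}{n \left(4 + n\right)}$
$L{\left(B \right)} + t{\left(-764 \right)} = \left(-925 + \frac{1}{12530}\right) - \frac{1}{\left(-764\right) \left(4 - 764\right)} = \left(-925 + \frac{1}{12530}\right) - - \frac{1}{764 \left(-760\right)} = - \frac{11590249}{12530} - \left(- \frac{1}{764}\right) \left(- \frac{1}{760}\right) = - \frac{11590249}{12530} - \frac{1}{580640} = - \frac{672976219189}{727541920}$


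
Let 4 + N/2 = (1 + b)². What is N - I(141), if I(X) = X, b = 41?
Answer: 3379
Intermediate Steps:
N = 3520 (N = -8 + 2*(1 + 41)² = -8 + 2*42² = -8 + 2*1764 = -8 + 3528 = 3520)
N - I(141) = 3520 - 1*141 = 3520 - 141 = 3379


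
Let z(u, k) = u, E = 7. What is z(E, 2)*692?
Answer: 4844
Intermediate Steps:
z(E, 2)*692 = 7*692 = 4844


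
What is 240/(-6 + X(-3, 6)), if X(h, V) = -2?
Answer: -30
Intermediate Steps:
240/(-6 + X(-3, 6)) = 240/(-6 - 2) = 240/(-8) = -⅛*240 = -30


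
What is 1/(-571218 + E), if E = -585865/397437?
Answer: -397437/227023754131 ≈ -1.7506e-6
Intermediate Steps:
E = -585865/397437 (E = -585865*1/397437 = -585865/397437 ≈ -1.4741)
1/(-571218 + E) = 1/(-571218 - 585865/397437) = 1/(-227023754131/397437) = -397437/227023754131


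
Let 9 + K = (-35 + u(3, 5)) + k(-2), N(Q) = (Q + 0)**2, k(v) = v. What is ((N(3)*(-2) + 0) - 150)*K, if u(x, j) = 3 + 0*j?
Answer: 7224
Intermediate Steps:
u(x, j) = 3 (u(x, j) = 3 + 0 = 3)
N(Q) = Q**2
K = -43 (K = -9 + ((-35 + 3) - 2) = -9 + (-32 - 2) = -9 - 34 = -43)
((N(3)*(-2) + 0) - 150)*K = ((3**2*(-2) + 0) - 150)*(-43) = ((9*(-2) + 0) - 150)*(-43) = ((-18 + 0) - 150)*(-43) = (-18 - 150)*(-43) = -168*(-43) = 7224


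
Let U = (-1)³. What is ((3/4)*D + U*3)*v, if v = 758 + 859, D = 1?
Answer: -14553/4 ≈ -3638.3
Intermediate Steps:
U = -1
v = 1617
((3/4)*D + U*3)*v = ((3/4)*1 - 1*3)*1617 = ((3*(¼))*1 - 3)*1617 = ((¾)*1 - 3)*1617 = (¾ - 3)*1617 = -9/4*1617 = -14553/4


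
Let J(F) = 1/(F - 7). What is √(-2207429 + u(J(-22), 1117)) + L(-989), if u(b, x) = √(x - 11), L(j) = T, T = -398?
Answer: -398 + I*√(2207429 - √1106) ≈ -398.0 + 1485.7*I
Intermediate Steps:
L(j) = -398
J(F) = 1/(-7 + F)
u(b, x) = √(-11 + x)
√(-2207429 + u(J(-22), 1117)) + L(-989) = √(-2207429 + √(-11 + 1117)) - 398 = √(-2207429 + √1106) - 398 = -398 + √(-2207429 + √1106)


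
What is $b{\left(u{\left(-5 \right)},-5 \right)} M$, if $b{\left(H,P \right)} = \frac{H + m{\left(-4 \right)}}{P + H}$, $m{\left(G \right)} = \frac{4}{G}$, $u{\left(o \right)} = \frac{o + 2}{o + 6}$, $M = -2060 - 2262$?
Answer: $-2161$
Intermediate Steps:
$M = -4322$
$u{\left(o \right)} = \frac{2 + o}{6 + o}$
$b{\left(H,P \right)} = \frac{-1 + H}{H + P}$ ($b{\left(H,P \right)} = \frac{H + \frac{4}{-4}}{P + H} = \frac{H + 4 \left(- \frac{1}{4}\right)}{H + P} = \frac{H - 1}{H + P} = \frac{-1 + H}{H + P}$)
$b{\left(u{\left(-5 \right)},-5 \right)} M = \frac{-1 + \frac{2 - 5}{6 - 5}}{\frac{2 - 5}{6 - 5} - 5} \left(-4322\right) = \frac{-1 + 1^{-1} \left(-3\right)}{1^{-1} \left(-3\right) - 5} \left(-4322\right) = \frac{-1 + 1 \left(-3\right)}{1 \left(-3\right) - 5} \left(-4322\right) = \frac{-1 - 3}{-3 - 5} \left(-4322\right) = \frac{1}{-8} \left(-4\right) \left(-4322\right) = \left(- \frac{1}{8}\right) \left(-4\right) \left(-4322\right) = \frac{1}{2} \left(-4322\right) = -2161$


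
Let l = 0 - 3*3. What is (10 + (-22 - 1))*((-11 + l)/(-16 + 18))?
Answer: 130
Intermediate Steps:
l = -9 (l = 0 - 9 = -9)
(10 + (-22 - 1))*((-11 + l)/(-16 + 18)) = (10 + (-22 - 1))*((-11 - 9)/(-16 + 18)) = (10 - 23)*(-20/2) = -(-260)/2 = -13*(-10) = 130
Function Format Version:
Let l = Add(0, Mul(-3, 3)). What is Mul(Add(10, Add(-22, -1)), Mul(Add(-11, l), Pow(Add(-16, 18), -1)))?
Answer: 130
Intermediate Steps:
l = -9 (l = Add(0, -9) = -9)
Mul(Add(10, Add(-22, -1)), Mul(Add(-11, l), Pow(Add(-16, 18), -1))) = Mul(Add(10, Add(-22, -1)), Mul(Add(-11, -9), Pow(Add(-16, 18), -1))) = Mul(Add(10, -23), Mul(-20, Pow(2, -1))) = Mul(-13, Mul(-20, Rational(1, 2))) = Mul(-13, -10) = 130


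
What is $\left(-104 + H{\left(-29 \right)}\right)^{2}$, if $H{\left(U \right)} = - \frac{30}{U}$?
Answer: $\frac{8916196}{841} \approx 10602.0$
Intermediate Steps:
$\left(-104 + H{\left(-29 \right)}\right)^{2} = \left(-104 - \frac{30}{-29}\right)^{2} = \left(-104 - - \frac{30}{29}\right)^{2} = \left(-104 + \frac{30}{29}\right)^{2} = \left(- \frac{2986}{29}\right)^{2} = \frac{8916196}{841}$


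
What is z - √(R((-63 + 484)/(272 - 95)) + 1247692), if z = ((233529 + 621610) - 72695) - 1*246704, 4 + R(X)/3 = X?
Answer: 535740 - √4343198919/59 ≈ 5.3462e+5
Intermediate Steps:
R(X) = -12 + 3*X
z = 535740 (z = (855139 - 72695) - 246704 = 782444 - 246704 = 535740)
z - √(R((-63 + 484)/(272 - 95)) + 1247692) = 535740 - √((-12 + 3*((-63 + 484)/(272 - 95))) + 1247692) = 535740 - √((-12 + 3*(421/177)) + 1247692) = 535740 - √((-12 + 421/59) + 1247692) = 535740 - √(-287/59 + 1247692) = 535740 - √(73613541/59) = 535740 - √4343198919/59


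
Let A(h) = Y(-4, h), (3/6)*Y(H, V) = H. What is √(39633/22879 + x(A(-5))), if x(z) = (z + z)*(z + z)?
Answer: √134909615503/22879 ≈ 16.054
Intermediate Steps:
Y(H, V) = 2*H
A(h) = -8 (A(h) = 2*(-4) = -8)
x(z) = 4*z² (x(z) = (2*z)*(2*z) = 4*z²)
√(39633/22879 + x(A(-5))) = √(39633/22879 + 4*(-8)²) = √(39633*(1/22879) + 4*64) = √(39633/22879 + 256) = √(5896657/22879) = √134909615503/22879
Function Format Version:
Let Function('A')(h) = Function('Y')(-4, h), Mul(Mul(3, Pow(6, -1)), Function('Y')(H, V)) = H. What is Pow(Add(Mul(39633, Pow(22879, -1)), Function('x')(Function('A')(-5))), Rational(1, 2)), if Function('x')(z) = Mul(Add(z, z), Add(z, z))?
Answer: Mul(Rational(1, 22879), Pow(134909615503, Rational(1, 2))) ≈ 16.054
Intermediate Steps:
Function('Y')(H, V) = Mul(2, H)
Function('A')(h) = -8 (Function('A')(h) = Mul(2, -4) = -8)
Function('x')(z) = Mul(4, Pow(z, 2)) (Function('x')(z) = Mul(Mul(2, z), Mul(2, z)) = Mul(4, Pow(z, 2)))
Pow(Add(Mul(39633, Pow(22879, -1)), Function('x')(Function('A')(-5))), Rational(1, 2)) = Pow(Add(Mul(39633, Pow(22879, -1)), Mul(4, Pow(-8, 2))), Rational(1, 2)) = Pow(Add(Mul(39633, Rational(1, 22879)), Mul(4, 64)), Rational(1, 2)) = Pow(Add(Rational(39633, 22879), 256), Rational(1, 2)) = Pow(Rational(5896657, 22879), Rational(1, 2)) = Mul(Rational(1, 22879), Pow(134909615503, Rational(1, 2)))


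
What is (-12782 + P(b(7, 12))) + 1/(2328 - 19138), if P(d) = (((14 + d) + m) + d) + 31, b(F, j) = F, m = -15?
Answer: -214125781/16810 ≈ -12738.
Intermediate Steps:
P(d) = 30 + 2*d (P(d) = (((14 + d) - 15) + d) + 31 = ((-1 + d) + d) + 31 = (-1 + 2*d) + 31 = 30 + 2*d)
(-12782 + P(b(7, 12))) + 1/(2328 - 19138) = (-12782 + (30 + 2*7)) + 1/(2328 - 19138) = (-12782 + (30 + 14)) + 1/(-16810) = (-12782 + 44) - 1/16810 = -12738 - 1/16810 = -214125781/16810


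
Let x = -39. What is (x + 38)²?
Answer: 1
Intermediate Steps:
(x + 38)² = (-39 + 38)² = (-1)² = 1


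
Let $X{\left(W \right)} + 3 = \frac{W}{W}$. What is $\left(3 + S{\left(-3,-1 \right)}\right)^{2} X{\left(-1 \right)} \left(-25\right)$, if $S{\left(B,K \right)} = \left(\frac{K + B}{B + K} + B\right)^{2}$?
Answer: $2450$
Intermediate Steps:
$X{\left(W \right)} = -2$ ($X{\left(W \right)} = -3 + \frac{W}{W} = -3 + 1 = -2$)
$S{\left(B,K \right)} = \left(1 + B\right)^{2}$ ($S{\left(B,K \right)} = \left(\frac{B + K}{B + K} + B\right)^{2} = \left(1 + B\right)^{2}$)
$\left(3 + S{\left(-3,-1 \right)}\right)^{2} X{\left(-1 \right)} \left(-25\right) = \left(3 + \left(1 + \left(-3\right)^{2} + 2 \left(-3\right)\right)\right)^{2} \left(-2\right) \left(-25\right) = \left(3 + \left(1 + 9 - 6\right)\right)^{2} \left(-2\right) \left(-25\right) = \left(3 + 4\right)^{2} \left(-2\right) \left(-25\right) = 7^{2} \left(-2\right) \left(-25\right) = 49 \left(-2\right) \left(-25\right) = \left(-98\right) \left(-25\right) = 2450$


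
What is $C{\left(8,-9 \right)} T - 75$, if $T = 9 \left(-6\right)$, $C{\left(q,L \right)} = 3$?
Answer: $-237$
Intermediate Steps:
$T = -54$
$C{\left(8,-9 \right)} T - 75 = 3 \left(-54\right) - 75 = -162 - 75 = -237$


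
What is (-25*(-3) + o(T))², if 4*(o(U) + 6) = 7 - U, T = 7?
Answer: 4761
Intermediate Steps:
o(U) = -17/4 - U/4 (o(U) = -6 + (7 - U)/4 = -6 + (7/4 - U/4) = -17/4 - U/4)
(-25*(-3) + o(T))² = (-25*(-3) + (-17/4 - ¼*7))² = (75 + (-17/4 - 7/4))² = (75 - 6)² = 69² = 4761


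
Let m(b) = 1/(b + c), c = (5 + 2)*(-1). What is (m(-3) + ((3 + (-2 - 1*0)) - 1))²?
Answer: 1/100 ≈ 0.010000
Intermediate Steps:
c = -7 (c = 7*(-1) = -7)
m(b) = 1/(-7 + b) (m(b) = 1/(b - 7) = 1/(-7 + b))
(m(-3) + ((3 + (-2 - 1*0)) - 1))² = (1/(-7 - 3) + ((3 + (-2 - 1*0)) - 1))² = (1/(-10) + ((3 + (-2 + 0)) - 1))² = (-⅒ + ((3 - 2) - 1))² = (-⅒ + (1 - 1))² = (-⅒ + 0)² = (-⅒)² = 1/100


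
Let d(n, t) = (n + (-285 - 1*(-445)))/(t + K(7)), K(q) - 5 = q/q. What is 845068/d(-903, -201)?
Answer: 164788260/743 ≈ 2.2179e+5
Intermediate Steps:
K(q) = 6 (K(q) = 5 + q/q = 5 + 1 = 6)
d(n, t) = (160 + n)/(6 + t) (d(n, t) = (n + (-285 - 1*(-445)))/(t + 6) = (n + (-285 + 445))/(6 + t) = (n + 160)/(6 + t) = (160 + n)/(6 + t))
845068/d(-903, -201) = 845068/(((160 - 903)/(6 - 201))) = 845068/((-743/(-195))) = 845068/((-1/195*(-743))) = 845068/(743/195) = 845068*(195/743) = 164788260/743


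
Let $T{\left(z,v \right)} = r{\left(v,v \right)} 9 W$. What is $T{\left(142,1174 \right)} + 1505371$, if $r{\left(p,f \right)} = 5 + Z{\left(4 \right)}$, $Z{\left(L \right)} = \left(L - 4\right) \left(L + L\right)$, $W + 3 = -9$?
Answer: $1504831$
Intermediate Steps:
$W = -12$ ($W = -3 - 9 = -12$)
$Z{\left(L \right)} = 2 L \left(-4 + L\right)$ ($Z{\left(L \right)} = \left(-4 + L\right) 2 L = 2 L \left(-4 + L\right)$)
$r{\left(p,f \right)} = 5$ ($r{\left(p,f \right)} = 5 + 2 \cdot 4 \left(-4 + 4\right) = 5 + 2 \cdot 4 \cdot 0 = 5 + 0 = 5$)
$T{\left(z,v \right)} = -540$ ($T{\left(z,v \right)} = 5 \cdot 9 \left(-12\right) = 45 \left(-12\right) = -540$)
$T{\left(142,1174 \right)} + 1505371 = -540 + 1505371 = 1504831$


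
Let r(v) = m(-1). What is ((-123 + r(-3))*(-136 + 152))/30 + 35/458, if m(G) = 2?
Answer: -442819/6870 ≈ -64.457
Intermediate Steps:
r(v) = 2
((-123 + r(-3))*(-136 + 152))/30 + 35/458 = ((-123 + 2)*(-136 + 152))/30 + 35/458 = -121*16*(1/30) + 35*(1/458) = -1936*1/30 + 35/458 = -968/15 + 35/458 = -442819/6870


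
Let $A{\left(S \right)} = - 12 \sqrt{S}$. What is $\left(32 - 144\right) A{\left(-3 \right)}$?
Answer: $1344 i \sqrt{3} \approx 2327.9 i$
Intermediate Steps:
$\left(32 - 144\right) A{\left(-3 \right)} = \left(32 - 144\right) \left(- 12 \sqrt{-3}\right) = - 112 \left(- 12 i \sqrt{3}\right) = 1344 i \sqrt{3}$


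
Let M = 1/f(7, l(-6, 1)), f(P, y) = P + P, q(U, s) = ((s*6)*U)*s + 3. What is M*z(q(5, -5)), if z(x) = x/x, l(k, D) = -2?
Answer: 1/14 ≈ 0.071429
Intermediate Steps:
q(U, s) = 3 + 6*U*s² (q(U, s) = ((6*s)*U)*s + 3 = (6*U*s)*s + 3 = 6*U*s² + 3 = 3 + 6*U*s²)
f(P, y) = 2*P
M = 1/14 (M = 1/(2*7) = 1/14 ≈ 0.071429)
z(x) = 1
M*z(q(5, -5)) = (1/14)*1 = 1/14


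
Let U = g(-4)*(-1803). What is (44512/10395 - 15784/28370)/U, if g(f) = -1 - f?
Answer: -109873076/159514736535 ≈ -0.00068880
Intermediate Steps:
U = -5409 (U = (-1 - 1*(-4))*(-1803) = (-1 + 4)*(-1803) = 3*(-1803) = -5409)
(44512/10395 - 15784/28370)/U = (44512/10395 - 15784/28370)/(-5409) = (44512*(1/10395) - 15784*1/28370)*(-1/5409) = (44512/10395 - 7892/14185)*(-1/5409) = (109873076/29490615)*(-1/5409) = -109873076/159514736535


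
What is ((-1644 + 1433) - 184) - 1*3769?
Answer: -4164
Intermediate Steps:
((-1644 + 1433) - 184) - 1*3769 = (-211 - 184) - 3769 = -395 - 3769 = -4164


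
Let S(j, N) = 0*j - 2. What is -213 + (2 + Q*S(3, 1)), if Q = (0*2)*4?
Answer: -211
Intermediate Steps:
S(j, N) = -2 (S(j, N) = 0 - 2 = -2)
Q = 0 (Q = 0*4 = 0)
-213 + (2 + Q*S(3, 1)) = -213 + (2 + 0*(-2)) = -213 + (2 + 0) = -213 + 2 = -211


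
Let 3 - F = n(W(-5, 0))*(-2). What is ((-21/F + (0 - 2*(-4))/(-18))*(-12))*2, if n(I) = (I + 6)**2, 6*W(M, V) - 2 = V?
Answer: 5368/321 ≈ 16.723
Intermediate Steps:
W(M, V) = 1/3 + V/6
n(I) = (6 + I)**2
F = 749/9 (F = 3 - (6 + (1/3 + (1/6)*0))**2*(-2) = 3 - (6 + (1/3 + 0))**2*(-2) = 3 - (6 + 1/3)**2*(-2) = 3 - (19/3)**2*(-2) = 3 - 361*(-2)/9 = 3 - 1*(-722/9) = 3 + 722/9 = 749/9 ≈ 83.222)
((-21/F + (0 - 2*(-4))/(-18))*(-12))*2 = ((-21/749/9 + (0 - 2*(-4))/(-18))*(-12))*2 = ((-21*9/749 + (0 + 8)*(-1/18))*(-12))*2 = ((-27/107 + 8*(-1/18))*(-12))*2 = ((-27/107 - 4/9)*(-12))*2 = -671/963*(-12)*2 = (2684/321)*2 = 5368/321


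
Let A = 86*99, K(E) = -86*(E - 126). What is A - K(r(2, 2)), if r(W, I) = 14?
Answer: -1118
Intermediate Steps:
K(E) = 10836 - 86*E (K(E) = -86*(-126 + E) = 10836 - 86*E)
A = 8514
A - K(r(2, 2)) = 8514 - (10836 - 86*14) = 8514 - (10836 - 1204) = 8514 - 1*9632 = 8514 - 9632 = -1118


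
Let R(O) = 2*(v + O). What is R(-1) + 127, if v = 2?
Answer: 129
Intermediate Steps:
R(O) = 4 + 2*O (R(O) = 2*(2 + O) = 4 + 2*O)
R(-1) + 127 = (4 + 2*(-1)) + 127 = (4 - 2) + 127 = 2 + 127 = 129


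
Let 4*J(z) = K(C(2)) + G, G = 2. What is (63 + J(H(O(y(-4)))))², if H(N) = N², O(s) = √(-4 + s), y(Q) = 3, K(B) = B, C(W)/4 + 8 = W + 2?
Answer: 14161/4 ≈ 3540.3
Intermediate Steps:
C(W) = -24 + 4*W (C(W) = -32 + 4*(W + 2) = -32 + 4*(2 + W) = -32 + (8 + 4*W) = -24 + 4*W)
J(z) = -7/2 (J(z) = ((-24 + 4*2) + 2)/4 = ((-24 + 8) + 2)/4 = (-16 + 2)/4 = (¼)*(-14) = -7/2)
(63 + J(H(O(y(-4)))))² = (63 - 7/2)² = (119/2)² = 14161/4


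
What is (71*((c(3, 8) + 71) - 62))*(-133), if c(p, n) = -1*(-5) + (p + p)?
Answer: -188860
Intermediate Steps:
c(p, n) = 5 + 2*p
(71*((c(3, 8) + 71) - 62))*(-133) = (71*(((5 + 2*3) + 71) - 62))*(-133) = (71*(((5 + 6) + 71) - 62))*(-133) = (71*((11 + 71) - 62))*(-133) = (71*(82 - 62))*(-133) = (71*20)*(-133) = 1420*(-133) = -188860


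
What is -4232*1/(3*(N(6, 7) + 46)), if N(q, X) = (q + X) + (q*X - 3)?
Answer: -2116/147 ≈ -14.395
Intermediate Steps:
N(q, X) = -3 + X + q + X*q (N(q, X) = (X + q) + (X*q - 3) = (X + q) + (-3 + X*q) = -3 + X + q + X*q)
-4232*1/(3*(N(6, 7) + 46)) = -4232*1/(3*((-3 + 7 + 6 + 7*6) + 46)) = -4232*1/(3*((-3 + 7 + 6 + 42) + 46)) = -4232*1/(3*(52 + 46)) = -4232/(98*3) = -4232/294 = -4232*1/294 = -2116/147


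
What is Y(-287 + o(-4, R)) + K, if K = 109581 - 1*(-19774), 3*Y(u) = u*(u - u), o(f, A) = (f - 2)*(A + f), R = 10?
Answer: 129355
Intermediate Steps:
o(f, A) = (-2 + f)*(A + f)
Y(u) = 0 (Y(u) = (u*(u - u))/3 = (u*0)/3 = (1/3)*0 = 0)
K = 129355 (K = 109581 + 19774 = 129355)
Y(-287 + o(-4, R)) + K = 0 + 129355 = 129355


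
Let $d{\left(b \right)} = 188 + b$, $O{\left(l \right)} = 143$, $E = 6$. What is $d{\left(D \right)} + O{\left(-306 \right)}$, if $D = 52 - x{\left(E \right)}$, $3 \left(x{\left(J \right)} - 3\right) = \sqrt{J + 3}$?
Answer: $379$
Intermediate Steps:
$x{\left(J \right)} = 3 + \frac{\sqrt{3 + J}}{3}$ ($x{\left(J \right)} = 3 + \frac{\sqrt{J + 3}}{3} = 3 + \frac{\sqrt{3 + J}}{3}$)
$D = 48$ ($D = 52 - \left(3 + \frac{\sqrt{3 + 6}}{3}\right) = 52 - \left(3 + \frac{\sqrt{9}}{3}\right) = 52 - \left(3 + \frac{1}{3} \cdot 3\right) = 52 - \left(3 + 1\right) = 52 - 4 = 48$)
$d{\left(D \right)} + O{\left(-306 \right)} = \left(188 + 48\right) + 143 = 236 + 143 = 379$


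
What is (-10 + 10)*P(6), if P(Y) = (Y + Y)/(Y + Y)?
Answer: 0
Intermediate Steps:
P(Y) = 1 (P(Y) = (2*Y)/((2*Y)) = (2*Y)*(1/(2*Y)) = 1)
(-10 + 10)*P(6) = (-10 + 10)*1 = 0*1 = 0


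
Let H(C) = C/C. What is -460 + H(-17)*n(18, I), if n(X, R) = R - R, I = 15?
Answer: -460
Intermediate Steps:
H(C) = 1
n(X, R) = 0
-460 + H(-17)*n(18, I) = -460 + 1*0 = -460 + 0 = -460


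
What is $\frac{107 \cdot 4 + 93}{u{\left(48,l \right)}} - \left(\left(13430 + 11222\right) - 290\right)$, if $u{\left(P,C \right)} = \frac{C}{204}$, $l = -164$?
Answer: $- \frac{1025413}{41} \approx -25010.0$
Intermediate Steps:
$u{\left(P,C \right)} = \frac{C}{204}$ ($u{\left(P,C \right)} = C \frac{1}{204} = \frac{C}{204}$)
$\frac{107 \cdot 4 + 93}{u{\left(48,l \right)}} - \left(\left(13430 + 11222\right) - 290\right) = \frac{107 \cdot 4 + 93}{\frac{1}{204} \left(-164\right)} - \left(\left(13430 + 11222\right) - 290\right) = \frac{428 + 93}{- \frac{41}{51}} - \left(24652 - 290\right) = 521 \left(- \frac{51}{41}\right) - 24362 = - \frac{26571}{41} - 24362 = - \frac{1025413}{41}$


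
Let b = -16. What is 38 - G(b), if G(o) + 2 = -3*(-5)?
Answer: 25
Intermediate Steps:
G(o) = 13 (G(o) = -2 - 3*(-5) = -2 + 15 = 13)
38 - G(b) = 38 - 1*13 = 38 - 13 = 25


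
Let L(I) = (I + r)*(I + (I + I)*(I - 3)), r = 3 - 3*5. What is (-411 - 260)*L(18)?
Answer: -2246508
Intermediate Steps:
r = -12 (r = 3 - 15 = -12)
L(I) = (-12 + I)*(I + 2*I*(-3 + I)) (L(I) = (I - 12)*(I + (I + I)*(I - 3)) = (-12 + I)*(I + (2*I)*(-3 + I)) = (-12 + I)*(I + 2*I*(-3 + I)))
(-411 - 260)*L(18) = (-411 - 260)*(18*(60 - 29*18 + 2*18²)) = -12078*(60 - 522 + 2*324) = -12078*(60 - 522 + 648) = -12078*186 = -671*3348 = -2246508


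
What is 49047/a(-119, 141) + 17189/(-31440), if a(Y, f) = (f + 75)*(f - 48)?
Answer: 16621459/8771760 ≈ 1.8949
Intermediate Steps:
a(Y, f) = (-48 + f)*(75 + f) (a(Y, f) = (75 + f)*(-48 + f) = (-48 + f)*(75 + f))
49047/a(-119, 141) + 17189/(-31440) = 49047/(-3600 + 141**2 + 27*141) + 17189/(-31440) = 49047/(-3600 + 19881 + 3807) + 17189*(-1/31440) = 49047/20088 - 17189/31440 = 49047*(1/20088) - 17189/31440 = 16349/6696 - 17189/31440 = 16621459/8771760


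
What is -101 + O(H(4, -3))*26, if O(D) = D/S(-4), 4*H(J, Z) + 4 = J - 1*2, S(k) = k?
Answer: -391/4 ≈ -97.750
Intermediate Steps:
H(J, Z) = -3/2 + J/4 (H(J, Z) = -1 + (J - 1*2)/4 = -1 + (J - 2)/4 = -1 + (-2 + J)/4 = -1 + (-1/2 + J/4) = -3/2 + J/4)
O(D) = -D/4 (O(D) = D/(-4) = D*(-1/4) = -D/4)
-101 + O(H(4, -3))*26 = -101 - (-3/2 + (1/4)*4)/4*26 = -101 - (-3/2 + 1)/4*26 = -101 - 1/4*(-1/2)*26 = -101 + (1/8)*26 = -101 + 13/4 = -391/4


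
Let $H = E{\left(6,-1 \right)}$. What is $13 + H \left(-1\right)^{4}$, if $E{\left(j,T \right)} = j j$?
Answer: $49$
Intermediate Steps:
$E{\left(j,T \right)} = j^{2}$
$H = 36$ ($H = 6^{2} = 36$)
$13 + H \left(-1\right)^{4} = 13 + 36 \left(-1\right)^{4} = 13 + 36 \cdot 1 = 13 + 36 = 49$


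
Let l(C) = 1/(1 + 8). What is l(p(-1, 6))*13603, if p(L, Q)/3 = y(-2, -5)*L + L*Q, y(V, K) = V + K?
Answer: 13603/9 ≈ 1511.4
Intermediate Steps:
y(V, K) = K + V
p(L, Q) = -21*L + 3*L*Q (p(L, Q) = 3*((-5 - 2)*L + L*Q) = 3*(-7*L + L*Q) = -21*L + 3*L*Q)
l(C) = ⅑ (l(C) = 1/9 = ⅑)
l(p(-1, 6))*13603 = (⅑)*13603 = 13603/9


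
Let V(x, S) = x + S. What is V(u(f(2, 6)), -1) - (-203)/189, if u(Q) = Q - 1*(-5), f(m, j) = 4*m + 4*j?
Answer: 1001/27 ≈ 37.074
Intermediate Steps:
f(m, j) = 4*j + 4*m
u(Q) = 5 + Q (u(Q) = Q + 5 = 5 + Q)
V(x, S) = S + x
V(u(f(2, 6)), -1) - (-203)/189 = (-1 + (5 + (4*6 + 4*2))) - (-203)/189 = (-1 + (5 + (24 + 8))) - (-203)/189 = (-1 + (5 + 32)) - 1*(-29/27) = (-1 + 37) + 29/27 = 36 + 29/27 = 1001/27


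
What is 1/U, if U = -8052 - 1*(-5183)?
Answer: -1/2869 ≈ -0.00034855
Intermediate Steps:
U = -2869 (U = -8052 + 5183 = -2869)
1/U = 1/(-2869) = -1/2869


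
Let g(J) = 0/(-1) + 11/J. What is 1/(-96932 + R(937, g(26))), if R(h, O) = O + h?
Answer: -26/2495859 ≈ -1.0417e-5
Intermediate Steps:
g(J) = 11/J (g(J) = 0*(-1) + 11/J = 0 + 11/J = 11/J)
1/(-96932 + R(937, g(26))) = 1/(-96932 + (11/26 + 937)) = 1/(-96932 + 24373/26) = 1/(-2495859/26) = -26/2495859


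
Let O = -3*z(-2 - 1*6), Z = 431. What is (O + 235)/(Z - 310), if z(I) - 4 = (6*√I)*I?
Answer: 223/121 + 288*I*√2/121 ≈ 1.843 + 3.3661*I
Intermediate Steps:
z(I) = 4 + 6*I^(3/2) (z(I) = 4 + (6*√I)*I = 4 + 6*I^(3/2))
O = -12 + 288*I*√2 (O = -3*(4 + 6*(-2 - 1*6)^(3/2)) = -3*(4 + 6*(-2 - 6)^(3/2)) = -3*(4 + 6*(-8)^(3/2)) = -3*(4 + 6*(-16*I*√2)) = -3*(4 - 96*I*√2) = -12 + 288*I*√2 ≈ -12.0 + 407.29*I)
(O + 235)/(Z - 310) = ((-12 + 288*I*√2) + 235)/(431 - 310) = (223 + 288*I*√2)/121 = (223 + 288*I*√2)*(1/121) = 223/121 + 288*I*√2/121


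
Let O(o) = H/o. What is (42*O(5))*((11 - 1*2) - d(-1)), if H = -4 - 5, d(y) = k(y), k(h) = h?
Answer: -756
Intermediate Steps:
d(y) = y
H = -9
O(o) = -9/o
(42*O(5))*((11 - 1*2) - d(-1)) = (42*(-9/5))*((11 - 1*2) - 1*(-1)) = (42*(-9*⅕))*((11 - 2) + 1) = (42*(-9/5))*(9 + 1) = -378/5*10 = -756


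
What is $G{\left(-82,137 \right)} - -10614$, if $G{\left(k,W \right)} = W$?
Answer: $10751$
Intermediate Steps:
$G{\left(-82,137 \right)} - -10614 = 137 - -10614 = 137 + 10614 = 10751$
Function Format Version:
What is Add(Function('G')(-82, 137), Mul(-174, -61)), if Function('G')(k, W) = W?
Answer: 10751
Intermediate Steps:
Add(Function('G')(-82, 137), Mul(-174, -61)) = Add(137, Mul(-174, -61)) = Add(137, 10614) = 10751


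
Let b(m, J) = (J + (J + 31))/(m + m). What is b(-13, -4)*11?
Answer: -253/26 ≈ -9.7308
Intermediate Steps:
b(m, J) = (31 + 2*J)/(2*m) (b(m, J) = (J + (31 + J))/((2*m)) = (31 + 2*J)*(1/(2*m)) = (31 + 2*J)/(2*m))
b(-13, -4)*11 = ((31/2 - 4)/(-13))*11 = -1/13*23/2*11 = -23/26*11 = -253/26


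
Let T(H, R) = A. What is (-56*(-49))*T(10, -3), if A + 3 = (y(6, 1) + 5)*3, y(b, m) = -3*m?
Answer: 8232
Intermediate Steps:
A = 3 (A = -3 + (-3*1 + 5)*3 = -3 + (-3 + 5)*3 = -3 + 2*3 = -3 + 6 = 3)
T(H, R) = 3
(-56*(-49))*T(10, -3) = -56*(-49)*3 = 2744*3 = 8232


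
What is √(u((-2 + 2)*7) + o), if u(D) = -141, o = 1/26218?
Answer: I*√96921050666/26218 ≈ 11.874*I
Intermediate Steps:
o = 1/26218 ≈ 3.8142e-5
√(u((-2 + 2)*7) + o) = √(-141 + 1/26218) = √(-3696737/26218) = I*√96921050666/26218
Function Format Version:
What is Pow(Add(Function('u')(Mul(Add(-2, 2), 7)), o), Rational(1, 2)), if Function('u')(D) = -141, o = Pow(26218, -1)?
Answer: Mul(Rational(1, 26218), I, Pow(96921050666, Rational(1, 2))) ≈ Mul(11.874, I)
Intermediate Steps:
o = Rational(1, 26218) ≈ 3.8142e-5
Pow(Add(Function('u')(Mul(Add(-2, 2), 7)), o), Rational(1, 2)) = Pow(Add(-141, Rational(1, 26218)), Rational(1, 2)) = Pow(Rational(-3696737, 26218), Rational(1, 2)) = Mul(Rational(1, 26218), I, Pow(96921050666, Rational(1, 2)))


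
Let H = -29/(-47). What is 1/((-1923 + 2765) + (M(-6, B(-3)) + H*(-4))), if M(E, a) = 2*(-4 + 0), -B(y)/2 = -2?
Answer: 47/39082 ≈ 0.0012026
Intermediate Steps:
B(y) = 4 (B(y) = -2*(-2) = 4)
M(E, a) = -8 (M(E, a) = 2*(-4) = -8)
H = 29/47 (H = -29*(-1/47) = 29/47 ≈ 0.61702)
1/((-1923 + 2765) + (M(-6, B(-3)) + H*(-4))) = 1/((-1923 + 2765) + (-8 + (29/47)*(-4))) = 1/(842 + (-8 - 116/47)) = 1/(842 - 492/47) = 1/(39082/47) = 47/39082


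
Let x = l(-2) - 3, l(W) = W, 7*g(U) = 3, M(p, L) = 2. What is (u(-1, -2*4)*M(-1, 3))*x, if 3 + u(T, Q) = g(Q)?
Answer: 180/7 ≈ 25.714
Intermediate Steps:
g(U) = 3/7 (g(U) = (⅐)*3 = 3/7)
u(T, Q) = -18/7 (u(T, Q) = -3 + 3/7 = -18/7)
x = -5 (x = -2 - 3 = -5)
(u(-1, -2*4)*M(-1, 3))*x = -18/7*2*(-5) = -36/7*(-5) = 180/7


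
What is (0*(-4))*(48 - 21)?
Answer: 0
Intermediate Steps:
(0*(-4))*(48 - 21) = 0*27 = 0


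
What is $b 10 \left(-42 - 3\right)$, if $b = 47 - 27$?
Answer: $-9000$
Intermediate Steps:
$b = 20$
$b 10 \left(-42 - 3\right) = 20 \cdot 10 \left(-42 - 3\right) = 200 \left(-45\right) = -9000$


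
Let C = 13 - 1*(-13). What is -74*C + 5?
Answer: -1919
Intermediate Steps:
C = 26 (C = 13 + 13 = 26)
-74*C + 5 = -74*26 + 5 = -1924 + 5 = -1919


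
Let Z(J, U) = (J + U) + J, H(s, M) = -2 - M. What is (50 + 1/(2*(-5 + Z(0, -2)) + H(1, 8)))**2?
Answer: 1437601/576 ≈ 2495.8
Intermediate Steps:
Z(J, U) = U + 2*J
(50 + 1/(2*(-5 + Z(0, -2)) + H(1, 8)))**2 = (50 + 1/(2*(-5 + (-2 + 2*0)) + (-2 - 1*8)))**2 = (50 + 1/(2*(-5 + (-2 + 0)) + (-2 - 8)))**2 = (50 + 1/(2*(-5 - 2) - 10))**2 = (50 + 1/(2*(-7) - 10))**2 = (50 + 1/(-14 - 10))**2 = (50 + 1/(-24))**2 = (50 - 1/24)**2 = (1199/24)**2 = 1437601/576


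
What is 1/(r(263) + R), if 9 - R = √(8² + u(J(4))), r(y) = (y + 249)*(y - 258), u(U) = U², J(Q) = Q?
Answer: 2569/6599681 + 4*√5/6599681 ≈ 0.00039062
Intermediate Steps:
r(y) = (-258 + y)*(249 + y) (r(y) = (249 + y)*(-258 + y) = (-258 + y)*(249 + y))
R = 9 - 4*√5 (R = 9 - √(8² + 4²) = 9 - √(64 + 16) = 9 - √80 = 9 - 4*√5 ≈ 0.055728)
1/(r(263) + R) = 1/((-64242 + 263² - 9*263) + (9 - 4*√5)) = 1/((-64242 + 69169 - 2367) + (9 - 4*√5)) = 1/(2560 + (9 - 4*√5)) = 1/(2569 - 4*√5)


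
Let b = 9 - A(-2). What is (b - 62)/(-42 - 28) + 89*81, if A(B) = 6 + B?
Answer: 504687/70 ≈ 7209.8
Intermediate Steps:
b = 5 (b = 9 - (6 - 2) = 9 - 1*4 = 9 - 4 = 5)
(b - 62)/(-42 - 28) + 89*81 = (5 - 62)/(-42 - 28) + 89*81 = -57/(-70) + 7209 = -57*(-1/70) + 7209 = 57/70 + 7209 = 504687/70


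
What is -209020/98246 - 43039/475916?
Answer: -51852185957/23378421668 ≈ -2.2179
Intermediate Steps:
-209020/98246 - 43039/475916 = -209020*1/98246 - 43039*1/475916 = -104510/49123 - 43039/475916 = -51852185957/23378421668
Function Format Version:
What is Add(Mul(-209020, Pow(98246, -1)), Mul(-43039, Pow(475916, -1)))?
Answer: Rational(-51852185957, 23378421668) ≈ -2.2179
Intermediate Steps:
Add(Mul(-209020, Pow(98246, -1)), Mul(-43039, Pow(475916, -1))) = Add(Mul(-209020, Rational(1, 98246)), Mul(-43039, Rational(1, 475916))) = Add(Rational(-104510, 49123), Rational(-43039, 475916)) = Rational(-51852185957, 23378421668)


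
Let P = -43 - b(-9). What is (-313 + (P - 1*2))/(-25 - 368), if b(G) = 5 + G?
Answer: 118/131 ≈ 0.90076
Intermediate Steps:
P = -39 (P = -43 - (5 - 9) = -43 - 1*(-4) = -43 + 4 = -39)
(-313 + (P - 1*2))/(-25 - 368) = (-313 + (-39 - 1*2))/(-25 - 368) = (-313 + (-39 - 2))/(-393) = (-313 - 41)*(-1/393) = -354*(-1/393) = 118/131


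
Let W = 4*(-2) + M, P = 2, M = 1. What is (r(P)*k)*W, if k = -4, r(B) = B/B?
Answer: 28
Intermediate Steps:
r(B) = 1
W = -7 (W = 4*(-2) + 1 = -8 + 1 = -7)
(r(P)*k)*W = (1*(-4))*(-7) = -4*(-7) = 28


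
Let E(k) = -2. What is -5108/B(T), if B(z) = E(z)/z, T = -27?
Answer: -68958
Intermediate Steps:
B(z) = -2/z
-5108/B(T) = -5108/((-2/(-27))) = -5108/((-2*(-1/27))) = -5108/2/27 = -5108*27/2 = -68958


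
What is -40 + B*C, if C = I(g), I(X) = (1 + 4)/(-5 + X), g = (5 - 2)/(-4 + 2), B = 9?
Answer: -610/13 ≈ -46.923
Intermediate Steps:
g = -3/2 (g = 3/(-2) = 3*(-1/2) = -3/2 ≈ -1.5000)
I(X) = 5/(-5 + X)
C = -10/13 (C = 5/(-5 - 3/2) = 5/(-13/2) = 5*(-2/13) = -10/13 ≈ -0.76923)
-40 + B*C = -40 + 9*(-10/13) = -40 - 90/13 = -610/13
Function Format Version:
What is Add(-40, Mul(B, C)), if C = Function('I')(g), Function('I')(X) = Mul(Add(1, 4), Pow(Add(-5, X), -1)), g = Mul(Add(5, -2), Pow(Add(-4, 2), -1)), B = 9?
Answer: Rational(-610, 13) ≈ -46.923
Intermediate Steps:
g = Rational(-3, 2) (g = Mul(3, Pow(-2, -1)) = Mul(3, Rational(-1, 2)) = Rational(-3, 2) ≈ -1.5000)
Function('I')(X) = Mul(5, Pow(Add(-5, X), -1))
C = Rational(-10, 13) (C = Mul(5, Pow(Add(-5, Rational(-3, 2)), -1)) = Mul(5, Pow(Rational(-13, 2), -1)) = Mul(5, Rational(-2, 13)) = Rational(-10, 13) ≈ -0.76923)
Add(-40, Mul(B, C)) = Add(-40, Mul(9, Rational(-10, 13))) = Add(-40, Rational(-90, 13)) = Rational(-610, 13)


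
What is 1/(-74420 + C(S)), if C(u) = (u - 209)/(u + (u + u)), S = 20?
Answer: -20/1488463 ≈ -1.3437e-5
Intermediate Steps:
C(u) = (-209 + u)/(3*u) (C(u) = (-209 + u)/(u + 2*u) = (-209 + u)/((3*u)) = (-209 + u)*(1/(3*u)) = (-209 + u)/(3*u))
1/(-74420 + C(S)) = 1/(-74420 + (1/3)*(-209 + 20)/20) = 1/(-74420 + (1/3)*(1/20)*(-189)) = 1/(-74420 - 63/20) = 1/(-1488463/20) = -20/1488463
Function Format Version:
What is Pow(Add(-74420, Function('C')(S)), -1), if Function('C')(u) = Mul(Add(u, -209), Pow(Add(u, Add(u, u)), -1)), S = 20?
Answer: Rational(-20, 1488463) ≈ -1.3437e-5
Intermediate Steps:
Function('C')(u) = Mul(Rational(1, 3), Pow(u, -1), Add(-209, u)) (Function('C')(u) = Mul(Add(-209, u), Pow(Add(u, Mul(2, u)), -1)) = Mul(Add(-209, u), Pow(Mul(3, u), -1)) = Mul(Add(-209, u), Mul(Rational(1, 3), Pow(u, -1))) = Mul(Rational(1, 3), Pow(u, -1), Add(-209, u)))
Pow(Add(-74420, Function('C')(S)), -1) = Pow(Add(-74420, Mul(Rational(1, 3), Pow(20, -1), Add(-209, 20))), -1) = Pow(Add(-74420, Mul(Rational(1, 3), Rational(1, 20), -189)), -1) = Pow(Add(-74420, Rational(-63, 20)), -1) = Pow(Rational(-1488463, 20), -1) = Rational(-20, 1488463)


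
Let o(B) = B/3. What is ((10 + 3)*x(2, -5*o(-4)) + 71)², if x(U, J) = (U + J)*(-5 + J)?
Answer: 5424241/81 ≈ 66966.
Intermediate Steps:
o(B) = B/3 (o(B) = B*(⅓) = B/3)
x(U, J) = (-5 + J)*(J + U) (x(U, J) = (J + U)*(-5 + J) = (-5 + J)*(J + U))
((10 + 3)*x(2, -5*o(-4)) + 71)² = ((10 + 3)*((-5*(-4)/3)² - (-25)*(⅓)*(-4) - 5*2 - 5*(-4)/3*2) + 71)² = (13*((-5*(-4/3))² - (-25)*(-4)/3 - 10 - 5*(-4/3)*2) + 71)² = (13*((20/3)² - 5*20/3 - 10 + (20/3)*2) + 71)² = (13*(400/9 - 100/3 - 10 + 40/3) + 71)² = (13*(130/9) + 71)² = (1690/9 + 71)² = (2329/9)² = 5424241/81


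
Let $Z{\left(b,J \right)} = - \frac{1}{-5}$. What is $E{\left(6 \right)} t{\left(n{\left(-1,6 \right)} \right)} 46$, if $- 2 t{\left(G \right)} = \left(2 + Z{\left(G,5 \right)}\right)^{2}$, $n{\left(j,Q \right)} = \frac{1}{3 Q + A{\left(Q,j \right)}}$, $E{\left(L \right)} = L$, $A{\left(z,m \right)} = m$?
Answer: $- \frac{16698}{25} \approx -667.92$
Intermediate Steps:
$n{\left(j,Q \right)} = \frac{1}{j + 3 Q}$ ($n{\left(j,Q \right)} = \frac{1}{3 Q + j} = \frac{1}{j + 3 Q}$)
$Z{\left(b,J \right)} = \frac{1}{5}$ ($Z{\left(b,J \right)} = \left(-1\right) \left(- \frac{1}{5}\right) = \frac{1}{5}$)
$t{\left(G \right)} = - \frac{121}{50}$ ($t{\left(G \right)} = - \frac{\left(2 + \frac{1}{5}\right)^{2}}{2} = - \frac{\left(\frac{11}{5}\right)^{2}}{2} = \left(- \frac{1}{2}\right) \frac{121}{25} = - \frac{121}{50}$)
$E{\left(6 \right)} t{\left(n{\left(-1,6 \right)} \right)} 46 = 6 \left(- \frac{121}{50}\right) 46 = \left(- \frac{363}{25}\right) 46 = - \frac{16698}{25}$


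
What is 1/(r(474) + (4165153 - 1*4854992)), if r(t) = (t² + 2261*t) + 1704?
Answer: 1/608255 ≈ 1.6440e-6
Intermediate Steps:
r(t) = 1704 + t² + 2261*t
1/(r(474) + (4165153 - 1*4854992)) = 1/((1704 + 474² + 2261*474) + (4165153 - 1*4854992)) = 1/((1704 + 224676 + 1071714) + (4165153 - 4854992)) = 1/(1298094 - 689839) = 1/608255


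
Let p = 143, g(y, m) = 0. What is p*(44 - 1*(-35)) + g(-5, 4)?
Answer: 11297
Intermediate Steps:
p*(44 - 1*(-35)) + g(-5, 4) = 143*(44 - 1*(-35)) + 0 = 143*(44 + 35) + 0 = 143*79 + 0 = 11297 + 0 = 11297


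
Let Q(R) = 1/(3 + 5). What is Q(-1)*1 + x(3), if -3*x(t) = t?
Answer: -7/8 ≈ -0.87500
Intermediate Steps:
Q(R) = ⅛ (Q(R) = 1/8 = ⅛)
x(t) = -t/3
Q(-1)*1 + x(3) = (⅛)*1 - ⅓*3 = ⅛ - 1 = -7/8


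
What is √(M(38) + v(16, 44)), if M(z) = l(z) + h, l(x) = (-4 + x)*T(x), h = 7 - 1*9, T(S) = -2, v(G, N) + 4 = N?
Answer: I*√30 ≈ 5.4772*I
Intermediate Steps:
v(G, N) = -4 + N
h = -2 (h = 7 - 9 = -2)
l(x) = 8 - 2*x (l(x) = (-4 + x)*(-2) = 8 - 2*x)
M(z) = 6 - 2*z (M(z) = (8 - 2*z) - 2 = 6 - 2*z)
√(M(38) + v(16, 44)) = √((6 - 2*38) + (-4 + 44)) = √((6 - 76) + 40) = √(-70 + 40) = √(-30) = I*√30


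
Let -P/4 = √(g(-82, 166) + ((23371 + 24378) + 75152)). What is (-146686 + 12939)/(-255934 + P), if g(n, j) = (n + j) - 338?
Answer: 2445028907/4678589286 - 133747*√2503/2339294643 ≈ 0.51974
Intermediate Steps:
g(n, j) = -338 + j + n (g(n, j) = (j + n) - 338 = -338 + j + n)
P = -28*√2503 (P = -4*√((-338 + 166 - 82) + ((23371 + 24378) + 75152)) = -4*√(-254 + (47749 + 75152)) = -4*√(-254 + 122901) = -28*√2503 ≈ -1400.8)
(-146686 + 12939)/(-255934 + P) = (-146686 + 12939)/(-255934 - 28*√2503) = -133747/(-255934 - 28*√2503)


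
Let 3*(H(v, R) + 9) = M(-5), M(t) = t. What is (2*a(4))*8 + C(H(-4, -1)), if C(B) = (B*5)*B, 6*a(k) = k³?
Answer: 6656/9 ≈ 739.56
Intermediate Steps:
a(k) = k³/6
H(v, R) = -32/3 (H(v, R) = -9 + (⅓)*(-5) = -9 - 5/3 = -32/3)
C(B) = 5*B² (C(B) = (5*B)*B = 5*B²)
(2*a(4))*8 + C(H(-4, -1)) = (2*((⅙)*4³))*8 + 5*(-32/3)² = (2*((⅙)*64))*8 + 5*(1024/9) = (2*(32/3))*8 + 5120/9 = (64/3)*8 + 5120/9 = 512/3 + 5120/9 = 6656/9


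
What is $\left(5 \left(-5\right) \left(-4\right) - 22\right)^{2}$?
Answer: $6084$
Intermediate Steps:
$\left(5 \left(-5\right) \left(-4\right) - 22\right)^{2} = \left(\left(-25\right) \left(-4\right) - 22\right)^{2} = \left(100 - 22\right)^{2} = 78^{2} = 6084$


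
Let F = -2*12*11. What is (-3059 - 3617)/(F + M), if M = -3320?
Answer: 1669/896 ≈ 1.8627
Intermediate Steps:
F = -264 (F = -24*11 = -264)
(-3059 - 3617)/(F + M) = (-3059 - 3617)/(-264 - 3320) = -6676/(-3584) = -6676*(-1/3584) = 1669/896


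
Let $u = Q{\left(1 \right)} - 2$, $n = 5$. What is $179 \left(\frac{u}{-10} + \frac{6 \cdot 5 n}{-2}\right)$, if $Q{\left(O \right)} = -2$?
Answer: $- \frac{66767}{5} \approx -13353.0$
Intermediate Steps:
$u = -4$ ($u = -2 - 2 = -4$)
$179 \left(\frac{u}{-10} + \frac{6 \cdot 5 n}{-2}\right) = 179 \left(- \frac{4}{-10} + \frac{6 \cdot 5 \cdot 5}{-2}\right) = 179 \left(\left(-4\right) \left(- \frac{1}{10}\right) + 30 \cdot 5 \left(- \frac{1}{2}\right)\right) = 179 \left(\frac{2}{5} + 150 \left(- \frac{1}{2}\right)\right) = 179 \left(\frac{2}{5} - 75\right) = 179 \left(- \frac{373}{5}\right) = - \frac{66767}{5}$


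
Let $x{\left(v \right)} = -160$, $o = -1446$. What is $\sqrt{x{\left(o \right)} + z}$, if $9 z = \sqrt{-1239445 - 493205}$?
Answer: $\frac{\sqrt{-1440 + 5 i \sqrt{69306}}}{3} \approx 5.3279 + 13.725 i$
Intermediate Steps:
$z = \frac{5 i \sqrt{69306}}{9}$ ($z = \frac{\sqrt{-1239445 - 493205}}{9} = \frac{\sqrt{-1732650}}{9} = \frac{5 i \sqrt{69306}}{9} \approx 146.26 i$)
$\sqrt{x{\left(o \right)} + z} = \sqrt{-160 + \frac{5 i \sqrt{69306}}{9}}$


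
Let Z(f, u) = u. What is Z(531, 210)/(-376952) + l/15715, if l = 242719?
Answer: 45745056169/2961900340 ≈ 15.444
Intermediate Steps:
Z(531, 210)/(-376952) + l/15715 = 210/(-376952) + 242719/15715 = 210*(-1/376952) + 242719*(1/15715) = -105/188476 + 242719/15715 = 45745056169/2961900340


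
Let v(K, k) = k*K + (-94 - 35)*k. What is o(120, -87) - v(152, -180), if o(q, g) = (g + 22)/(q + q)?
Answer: 198707/48 ≈ 4139.7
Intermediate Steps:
v(K, k) = -129*k + K*k (v(K, k) = K*k - 129*k = -129*k + K*k)
o(q, g) = (22 + g)/(2*q) (o(q, g) = (22 + g)/((2*q)) = (22 + g)*(1/(2*q)) = (22 + g)/(2*q))
o(120, -87) - v(152, -180) = (½)*(22 - 87)/120 - (-180)*(-129 + 152) = (½)*(1/120)*(-65) - (-180)*23 = -13/48 - 1*(-4140) = -13/48 + 4140 = 198707/48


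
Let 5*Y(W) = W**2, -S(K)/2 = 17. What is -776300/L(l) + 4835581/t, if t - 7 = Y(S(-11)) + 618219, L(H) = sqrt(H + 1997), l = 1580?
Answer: 24177905/3092286 - 110900*sqrt(73)/73 ≈ -12972.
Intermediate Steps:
S(K) = -34 (S(K) = -2*17 = -34)
Y(W) = W**2/5
L(H) = sqrt(1997 + H)
t = 3092286/5 (t = 7 + ((1/5)*(-34)**2 + 618219) = 7 + ((1/5)*1156 + 618219) = 7 + (1156/5 + 618219) = 7 + 3092251/5 = 3092286/5 ≈ 6.1846e+5)
-776300/L(l) + 4835581/t = -776300/sqrt(1997 + 1580) + 4835581/(3092286/5) = -776300*sqrt(73)/511 + 4835581*(5/3092286) = -776300*sqrt(73)/511 + 24177905/3092286 = -110900*sqrt(73)/73 + 24177905/3092286 = 24177905/3092286 - 110900*sqrt(73)/73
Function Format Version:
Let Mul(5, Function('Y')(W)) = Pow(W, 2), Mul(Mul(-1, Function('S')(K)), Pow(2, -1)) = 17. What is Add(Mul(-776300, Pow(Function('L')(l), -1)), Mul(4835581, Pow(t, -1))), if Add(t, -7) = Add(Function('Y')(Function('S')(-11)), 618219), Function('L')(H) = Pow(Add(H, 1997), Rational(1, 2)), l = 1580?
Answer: Add(Rational(24177905, 3092286), Mul(Rational(-110900, 73), Pow(73, Rational(1, 2)))) ≈ -12972.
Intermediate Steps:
Function('S')(K) = -34 (Function('S')(K) = Mul(-2, 17) = -34)
Function('Y')(W) = Mul(Rational(1, 5), Pow(W, 2))
Function('L')(H) = Pow(Add(1997, H), Rational(1, 2))
t = Rational(3092286, 5) (t = Add(7, Add(Mul(Rational(1, 5), Pow(-34, 2)), 618219)) = Add(7, Add(Mul(Rational(1, 5), 1156), 618219)) = Add(7, Add(Rational(1156, 5), 618219)) = Add(7, Rational(3092251, 5)) = Rational(3092286, 5) ≈ 6.1846e+5)
Add(Mul(-776300, Pow(Function('L')(l), -1)), Mul(4835581, Pow(t, -1))) = Add(Mul(-776300, Pow(Pow(Add(1997, 1580), Rational(1, 2)), -1)), Mul(4835581, Pow(Rational(3092286, 5), -1))) = Add(Mul(-776300, Pow(Pow(3577, Rational(1, 2)), -1)), Mul(4835581, Rational(5, 3092286))) = Add(Mul(-776300, Pow(Mul(7, Pow(73, Rational(1, 2))), -1)), Rational(24177905, 3092286)) = Add(Mul(-776300, Mul(Rational(1, 511), Pow(73, Rational(1, 2)))), Rational(24177905, 3092286)) = Add(Mul(Rational(-110900, 73), Pow(73, Rational(1, 2))), Rational(24177905, 3092286)) = Add(Rational(24177905, 3092286), Mul(Rational(-110900, 73), Pow(73, Rational(1, 2))))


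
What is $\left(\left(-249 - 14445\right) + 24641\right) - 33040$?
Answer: $-23093$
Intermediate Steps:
$\left(\left(-249 - 14445\right) + 24641\right) - 33040 = \left(-14694 + 24641\right) - 33040 = 9947 - 33040 = -23093$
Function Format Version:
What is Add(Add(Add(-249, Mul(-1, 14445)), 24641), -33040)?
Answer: -23093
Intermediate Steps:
Add(Add(Add(-249, Mul(-1, 14445)), 24641), -33040) = Add(Add(Add(-249, -14445), 24641), -33040) = Add(Add(-14694, 24641), -33040) = Add(9947, -33040) = -23093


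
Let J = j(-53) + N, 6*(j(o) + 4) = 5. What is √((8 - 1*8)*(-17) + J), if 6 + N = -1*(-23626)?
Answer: √850206/6 ≈ 153.68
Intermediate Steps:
j(o) = -19/6 (j(o) = -4 + (⅙)*5 = -4 + ⅚ = -19/6)
N = 23620 (N = -6 - 1*(-23626) = -6 + 23626 = 23620)
J = 141701/6 (J = -19/6 + 23620 = 141701/6 ≈ 23617.)
√((8 - 1*8)*(-17) + J) = √((8 - 1*8)*(-17) + 141701/6) = √((8 - 8)*(-17) + 141701/6) = √(0*(-17) + 141701/6) = √(0 + 141701/6) = √(141701/6) = √850206/6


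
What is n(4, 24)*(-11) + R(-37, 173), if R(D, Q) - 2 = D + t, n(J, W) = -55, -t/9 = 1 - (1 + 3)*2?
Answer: 633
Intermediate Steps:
t = 63 (t = -9*(1 - (1 + 3)*2) = -9*(1 - 4*2) = -9*(1 - 1*8) = -9*(1 - 8) = -9*(-7) = 63)
R(D, Q) = 65 + D (R(D, Q) = 2 + (D + 63) = 2 + (63 + D) = 65 + D)
n(4, 24)*(-11) + R(-37, 173) = -55*(-11) + (65 - 37) = 605 + 28 = 633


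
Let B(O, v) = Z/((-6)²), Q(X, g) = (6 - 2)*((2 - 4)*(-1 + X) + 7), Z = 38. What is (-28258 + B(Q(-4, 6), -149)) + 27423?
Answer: -15011/18 ≈ -833.94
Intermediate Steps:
Q(X, g) = 36 - 8*X (Q(X, g) = 4*(-2*(-1 + X) + 7) = 4*((2 - 2*X) + 7) = 4*(9 - 2*X) = 36 - 8*X)
B(O, v) = 19/18 (B(O, v) = 38/((-6)²) = 38/36 = 38*(1/36) = 19/18)
(-28258 + B(Q(-4, 6), -149)) + 27423 = (-28258 + 19/18) + 27423 = -508625/18 + 27423 = -15011/18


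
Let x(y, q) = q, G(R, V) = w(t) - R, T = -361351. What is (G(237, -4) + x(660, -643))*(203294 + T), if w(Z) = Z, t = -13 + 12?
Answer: 139248217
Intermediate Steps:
t = -1
G(R, V) = -1 - R
(G(237, -4) + x(660, -643))*(203294 + T) = ((-1 - 1*237) - 643)*(203294 - 361351) = ((-1 - 237) - 643)*(-158057) = (-238 - 643)*(-158057) = -881*(-158057) = 139248217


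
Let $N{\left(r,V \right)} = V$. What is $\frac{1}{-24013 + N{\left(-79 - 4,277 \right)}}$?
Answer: $- \frac{1}{23736} \approx -4.213 \cdot 10^{-5}$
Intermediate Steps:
$\frac{1}{-24013 + N{\left(-79 - 4,277 \right)}} = \frac{1}{-24013 + 277} = \frac{1}{-23736} = - \frac{1}{23736}$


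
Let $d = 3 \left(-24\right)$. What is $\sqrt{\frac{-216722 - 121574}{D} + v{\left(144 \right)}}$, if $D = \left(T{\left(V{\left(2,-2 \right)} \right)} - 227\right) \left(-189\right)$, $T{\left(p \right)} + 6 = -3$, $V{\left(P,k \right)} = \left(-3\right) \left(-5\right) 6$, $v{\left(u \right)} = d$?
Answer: $\frac{i \sqrt{22439706}}{531} \approx 8.921 i$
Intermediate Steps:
$d = -72$
$v{\left(u \right)} = -72$
$V{\left(P,k \right)} = 90$ ($V{\left(P,k \right)} = 15 \cdot 6 = 90$)
$T{\left(p \right)} = -9$ ($T{\left(p \right)} = -6 - 3 = -9$)
$D = 44604$ ($D = \left(-9 - 227\right) \left(-189\right) = \left(-236\right) \left(-189\right) = 44604$)
$\sqrt{\frac{-216722 - 121574}{D} + v{\left(144 \right)}} = \sqrt{\frac{-216722 - 121574}{44604} - 72} = \sqrt{\left(-338296\right) \frac{1}{44604} - 72} = \sqrt{- \frac{12082}{1593} - 72} = \sqrt{- \frac{126778}{1593}} = \frac{i \sqrt{22439706}}{531}$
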